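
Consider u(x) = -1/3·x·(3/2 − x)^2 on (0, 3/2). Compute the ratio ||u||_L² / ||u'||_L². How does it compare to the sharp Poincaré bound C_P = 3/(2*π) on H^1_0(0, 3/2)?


||u||_L² / ||u'||_L² = 3*sqrt(14)/28 < C_P = 3/(2*π).

u(x) = -1/3·x·(3/2 − x)^2, so u'(x) = -x^2 + 2*x - 3/4.
u(x) = -1/3·x·(3/2 − x)^2 vanishes at x = 0 and x = 3/2, so u ∈ H^1_0(0, 3/2). Differentiate via the product rule and integrate the resulting polynomials term by term.
  ∫_0^3/2 u² dx = ∫_0^3/2 (x^6/9 - 2*x^5/3 + 3*x^4/2 - 3*x^3/2 + 9*x^2/16) dx. Term by term:
    ∫_0^3/2 x^6/9 dx = 243/896;  ∫_0^3/2 -2*x^5/3 dx = -81/64;  ∫_0^3/2 3*x^4/2 dx = 729/320;
    ∫_0^3/2 -3*x^3/2 dx = -243/128;  ∫_0^3/2 9*x^2/16 dx = 81/128.
  Sum: 243/896 − 81/64 + 729/320 − 243/128 + 81/128 = 81/4480.
  ∫_0^3/2 (u')² dx = ∫_0^3/2 (x^4 - 4*x^3 + 11*x^2/2 - 3*x + 9/16) dx. Term by term:
    ∫_0^3/2 x^4 dx = 243/160;  ∫_0^3/2 -4*x^3 dx = -81/16;  ∫_0^3/2 11*x^2/2 dx = 99/16;
    ∫_0^3/2 -3*x dx = -27/8;  ∫_0^3/2 9/16 dx = 27/32.
  Sum: 243/160 − 81/16 + 99/16 − 27/8 + 27/32 = 9/80.
∫_0^3/2 u² dx = 81/4480, so ||u||_L² = 9*sqrt(70)/560.
∫_0^3/2 (u')² dx = 9/80, so ||u'||_L² = 3*sqrt(5)/20.
Ratio ||u||_L² / ||u'||_L² = 3*sqrt(14)/28.
Sharp Poincaré constant on H^1_0(0, 3/2) is C_P = L/π = 3/(2*π), achieved by sin(2*π/3·x).
A polynomial bump cannot attain the sharp Poincaré constant (only the first sine eigenfunction does), so the ratio is strictly less than C_P, consistent with ||u||_L² ≤ C_P ||u'||_L².


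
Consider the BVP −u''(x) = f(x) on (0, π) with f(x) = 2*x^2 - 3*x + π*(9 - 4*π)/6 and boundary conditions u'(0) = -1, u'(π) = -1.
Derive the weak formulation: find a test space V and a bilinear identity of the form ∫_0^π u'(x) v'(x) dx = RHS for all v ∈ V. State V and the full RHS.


V = H^1(0, π) (v unrestricted at boundary; u is determined up to an additive constant); weak form: ∫_0^π u'v' dx = ∫_0^π (2*x^2 - 3*x + π*(9 - 4*π)/6) v dx − v(π) + v(0) for all v ∈ V.

Multiply both sides by a test function v and integrate from 0 to π:
  ∫_0^π −u''(x) v(x) dx = ∫_0^π f(x) v(x) dx.
Integrate the LHS by parts once:
  ∫_0^π −u'' v dx = −[u'(x) v(x)]_0^π + ∫_0^π u'(x) v'(x) dx.
Thus ∫_0^π u'(x) v'(x) dx = ∫_0^π f(x) v(x) dx + [u'(x) v(x)]_0^π.
Choose V so that boundary terms are either known or forced to vanish.
u has inhomogeneous Neumann u'(0) = -1, u'(π) = -1. [u' v]_0^π = (-1)·v(π) − (-1)·v(0) = − v(π) + v(0). Take V = H^1(0, π); boundary term becomes part of RHS.
Weak formulation: find u (satisfying any essential BC) such that ∫_0^π u'(x) v'(x) dx = ∫_0^π f v dx − v(π) + v(0) for all v ∈ V (Neumann data are natural BCs: they enter the RHS as boundary terms).
Substituting f(x) = 2*x^2 - 3*x + π*(9 - 4*π)/6, the right-hand side is ∫_0^π (2*x^2 - 3*x + π*(9 - 4*π)/6) v dx − v(π) + v(0).
Compatibility check (pure Neumann): taking v ≡ 1 ∈ V gives 0 = ∫_0^π f dx + (-1) − (-1), i.e. ∫_0^π f dx must equal u'(0) − u'(π) = 0. Indeed ∫_0^π (2*x^2 - 3*x + π*(9 - 4*π)/6) dx = 0, so the data are compatible. The solution is then unique only up to an additive constant (fix it e.g. by requiring ∫_0^π u dx = 0).


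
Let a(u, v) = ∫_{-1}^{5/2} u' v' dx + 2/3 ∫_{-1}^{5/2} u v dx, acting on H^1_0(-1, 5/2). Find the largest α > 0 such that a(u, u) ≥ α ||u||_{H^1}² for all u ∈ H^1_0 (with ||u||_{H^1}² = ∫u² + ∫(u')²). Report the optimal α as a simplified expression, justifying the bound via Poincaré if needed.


α = 2*(49 + 6*π^2)/(3*(4*π^2 + 49))

Coercivity of a(·,·) on H^1_0(-1, 5/2) means a(u, u) ≥ α ||u||_{H^1}² for every u ∈ H^1_0.
The interval has length L = 7/2, and Poincaré/coercivity depend only on L. Here a(u, u) = ∫(u')² + (2/3)·∫u².
Here 0 < c = 2/3 < 1. The condition a(u,u) ≥ α||u||_{H^1}² reads (1−α)∫(u')² ≥ (α−c)∫u². Any admissible α is ≤ 1 (rapidly oscillating u have ∫u²/∫(u')² → 0), and α = 1 would force 0 ≥ (1−c)∫u², impossible since c < 1; so 1−α > 0. By the sharp Poincaré inequality on H^1_0 of an interval of length L, ∫(u')² ≥ (π/L)²∫u² with equality for the first sine mode sin(π(x−x₀)/L) (x₀ the left endpoint), so the inequality holds for all u iff (1−α)(π/L)² ≥ α − c, i.e. α ≤ ((π/L)² + c)/((π/L)² + 1) = (1 + c(L/π)²)/(1 + (L/π)²). With (π/L)² = 4*π^2/49 and c = 2/3, the largest admissible constant is α = ((π/L)² + c)/((π/L)² + 1).
Simplifying, α = 2*(49 + 6*π^2)/(3*(4*π^2 + 49)).


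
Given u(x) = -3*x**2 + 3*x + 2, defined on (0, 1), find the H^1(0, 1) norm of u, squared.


||u||_{H^1}^2 = 93/10

The H^1 norm (squared) on an interval (0, L) is
  ||u||_{H^1}^2 = ∫_0^L u(x)^2 dx + ∫_0^L u'(x)^2 dx.
Compute u'(x) = 3 - 6*x.
Then u(x)^2 = 9*x**4 - 18*x**3 - 3*x**2 + 12*x + 4 and u'(x)^2 = 36*x**2 - 36*x + 9.
Integrate each monomial from 0 to 1 using ∫_0^1 c·x^n dx = c·1^(n+1)/(n+1):
  ∫_0^1 u(x)^2 dx = ∫_0^1 (9*x^4 - 18*x^3 - 3*x^2 + 12*x + 4) dx. Term by term:
    ∫_0^1 9*x^4 dx = 9/5;  ∫_0^1 -18*x^3 dx = -9/2;  ∫_0^1 -3*x^2 dx = -1;
    ∫_0^1 12*x dx = 6;  ∫_0^1 4 dx = 4.
  Sum: 9/5 − 9/2 − 1 + 6 + 4 = 63/10.
  ∫_0^1 u'(x)^2 dx = ∫_0^1 (36*x^2 - 36*x + 9) dx. Term by term:
    ∫_0^1 36*x^2 dx = 12;  ∫_0^1 -36*x dx = -18;  ∫_0^1 9 dx = 9.
  Sum: 12 − 18 + 9 = 3.
Adding: ||u||_{H^1}^2 = 63/10 + 3 = 93/10.


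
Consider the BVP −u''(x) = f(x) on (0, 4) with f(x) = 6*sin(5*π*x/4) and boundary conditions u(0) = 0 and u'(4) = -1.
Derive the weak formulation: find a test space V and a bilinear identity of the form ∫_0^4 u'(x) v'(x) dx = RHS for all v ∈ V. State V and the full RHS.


V = {v ∈ H^1(0, 4) : v(0) = 0} (test functions vanish at x = 0 where u is specified); weak form: ∫_0^4 u'v' dx = ∫_0^4 (6*sin(5*π*x/4)) v dx − v(4) for all v ∈ V.

Multiply both sides by a test function v and integrate from 0 to 4:
  ∫_0^4 −u''(x) v(x) dx = ∫_0^4 f(x) v(x) dx.
Integrate the LHS by parts once:
  ∫_0^4 −u'' v dx = −[u'(x) v(x)]_0^4 + ∫_0^4 u'(x) v'(x) dx.
Thus ∫_0^4 u'(x) v'(x) dx = ∫_0^4 f(x) v(x) dx + [u'(x) v(x)]_0^4.
Choose V so that boundary terms are either known or forced to vanish.
Mixed BC: u(0) = 0 (Dirichlet) and u'(4) = -1 (Neumann). Define V = {v ∈ H^1(0, 4) : v(0) = 0}. Then [u' v]_0^4 = u'(4)·v(4) − u'(0)·0 = − v(4).
Weak formulation: find u (satisfying any essential BC) such that ∫_0^4 u'(x) v'(x) dx = ∫_0^4 f v dx − v(4) for all v ∈ V (Dirichlet at 0 absorbed into V; Neumann datum at x = 4 contributes the boundary term).
Substituting f(x) = 6*sin(5*π*x/4), the right-hand side is ∫_0^4 (6*sin(5*π*x/4)) v dx − v(4).


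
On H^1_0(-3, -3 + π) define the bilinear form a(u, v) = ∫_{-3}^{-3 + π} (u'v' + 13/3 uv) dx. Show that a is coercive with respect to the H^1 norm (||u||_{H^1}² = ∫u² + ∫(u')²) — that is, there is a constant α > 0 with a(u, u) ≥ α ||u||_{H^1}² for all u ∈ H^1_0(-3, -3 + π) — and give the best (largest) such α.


α = 1

Coercivity of a(·,·) on H^1_0(-3, -3 + π) means a(u, u) ≥ α ||u||_{H^1}² for every u ∈ H^1_0.
The interval has length L = π, and Poincaré/coercivity depend only on L. Here a(u, u) = ∫(u')² + (13/3)·∫u².
Here c = 13/3 ≥ 1, so a(u,u) = ∫(u')² + c∫u² ≥ ∫(u')² + ∫u² = ||u||_{H^1}², i.e. α = 1 works. No larger α is possible: a(u,u) ≥ α||u||_{H^1}² means (1−α)∫(u')² ≥ (α−c)∫u², and for the modes u_n = sin(nπ(x−x₀)/L) (x₀ the left endpoint) one has ∫u_n²/∫(u_n')² = (L/(nπ))² → 0, so a(u_n,u_n)/||u_n||_{H^1}² → 1. Hence the optimal constant is α = 1.
Therefore α = 1.


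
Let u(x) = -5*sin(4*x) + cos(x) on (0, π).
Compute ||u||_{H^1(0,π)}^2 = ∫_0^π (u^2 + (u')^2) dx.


||u||_{H^1(0,π)}^2 = -32/3 + 427*π/2

u'(x) = -sin(x) - 20*cos(4*x).
Expand u² and (u')² and integrate term by term on (0, π), using: for integers n ≥ 1, ∫_0^π sin²(nx) dx = ∫_0^π cos²(nx) dx = π/2; for n ≠ n', ∫_0^π sin(nx)sin(n'x) dx = ∫_0^π cos(nx)cos(n'x) dx = 0; and by product-to-sum, ∫_0^π sin(nx)cos(n'x) dx = ½∫_0^π [sin((n+n')x) + sin((n−n')x)] dx, which is 0 when n+n' is even and 2n/(n²−n'²) when n+n' is odd (it need not vanish on (0, π)).
  u² squared terms: (-5)²·∫sin(4x)² dx = 25·π/2 = 25*π/2;  (1)²·∫cos(x)² dx = 1·π/2 = π/2.
  u² cross terms: 2·(-5)·(1)·∫sin(4x)·cos(x) dx = -10·(8/15) = -16/3.
  So ∫_0^π u² dx = 25*π/2 + π/2 − 16/3 = -16/3 + 13*π.
  (u')² squared terms: (-1)²·∫sin(x)² dx = 1·π/2 = π/2;  (-20)²·∫cos(4x)² dx = 400·π/2 = 200*π.
  (u')² cross terms: 2·(-1)·(-20)·∫sin(x)·cos(4x) dx = 40·(-2/15) = -16/3.
  So ∫_0^π (u')² dx = π/2 + 200*π − 16/3 = -16/3 + 401*π/2.
||u||_{H^1}^2 = (-16/3 + 13*π) + (-16/3 + 401*π/2) = -32/3 + 427*π/2.


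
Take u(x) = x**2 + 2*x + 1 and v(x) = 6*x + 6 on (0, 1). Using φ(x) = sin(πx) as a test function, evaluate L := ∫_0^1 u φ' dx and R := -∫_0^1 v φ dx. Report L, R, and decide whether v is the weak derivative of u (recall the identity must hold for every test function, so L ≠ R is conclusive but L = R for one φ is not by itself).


LHS = -6/π, RHS = -18/π. No, v is not the weak derivative of u.

u(x) = x**2 + 2*x + 1, classical derivative u'(x) = 2*x + 2.
φ(x) = sin(πx), so φ'(x) = π*cos(π*x).
Note φ(0) = φ(1) = 0, so the boundary term u·φ vanishes.
LHS = ∫_0^1 u(x) φ'(x) dx = ∫_0^1 (π*x^2*cos(π*x) + 2*π*x*cos(π*x) + π*cos(π*x)) dx. Term by term:
  ∫_0^1 π*cos(π*x) dx = 0;  ∫_0^1 π*x^2*cos(π*x) dx = -2/π;  ∫_0^1 2*π*x*cos(π*x) dx = -4/π.
Sum: 0 − 2/π − 4/π = -6/π.
So LHS = -6/π.
∫_0^1 v(x) φ(x) dx = ∫_0^1 (6*x*sin(π*x) + 6*sin(π*x)) dx. Term by term:
  ∫_0^1 6*sin(π*x) dx = 12/π;  ∫_0^1 6*x*sin(π*x) dx = 6/π.
Sum: 12/π + 6/π = 18/π.
So RHS = -∫_0^1 v(x) φ(x) dx = -18/π.
LHS − RHS = 12/π ≠ 0, so the identity fails.
(For a valid weak derivative the identity must hold for EVERY test function, in particular this one. The failure shows v is NOT the weak derivative of u.)
Correct weak derivative would be u'(x) = 2*x + 2.


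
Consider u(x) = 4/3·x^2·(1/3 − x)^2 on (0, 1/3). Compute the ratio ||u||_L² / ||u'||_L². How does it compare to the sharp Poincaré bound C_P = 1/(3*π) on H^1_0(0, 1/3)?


||u||_L² / ||u'||_L² = sqrt(3)/18 < C_P = 1/(3*π).

u(x) = 4/3·x^2·(1/3 − x)^2, so u'(x) = 8*x*(3*x - 1)*(6*x - 1)/27.
u(x) = 4/3·x^2·(1/3 − x)^2 vanishes at x = 0 and x = 1/3, so u ∈ H^1_0(0, 1/3). Differentiate via the product rule and integrate the resulting polynomials term by term.
  ∫_0^1/3 u² dx = ∫_0^1/3 (16*x^8/9 - 64*x^7/27 + 32*x^6/27 - 64*x^5/243 + 16*x^4/729) dx. Term by term:
    ∫_0^1/3 16*x^8/9 dx = 16/1594323;  ∫_0^1/3 -64*x^7/27 dx = -8/177147;  ∫_0^1/3 32*x^6/27 dx = 32/413343;
    ∫_0^1/3 -64*x^5/243 dx = -32/531441;  ∫_0^1/3 16*x^4/729 dx = 16/885735.
  Sum: 16/1594323 − 8/177147 + 32/413343 − 32/531441 + 16/885735 = 8/55801305.
  ∫_0^1/3 (u')² dx = ∫_0^1/3 (256*x^6/9 - 256*x^5/9 + 832*x^4/81 - 128*x^3/81 + 64*x^2/729) dx. Term by term:
    ∫_0^1/3 256*x^6/9 dx = 256/137781;  ∫_0^1/3 -256*x^5/9 dx = -128/19683;  ∫_0^1/3 832*x^4/81 dx = 832/98415;
    ∫_0^1/3 -128*x^3/81 dx = -32/6561;  ∫_0^1/3 64*x^2/729 dx = 64/59049.
  Sum: 256/137781 − 128/19683 + 832/98415 − 32/6561 + 64/59049 = 32/2066715.
∫_0^1/3 u² dx = 8/55801305, so ||u||_L² = 2*sqrt(210)/76545.
∫_0^1/3 (u')² dx = 32/2066715, so ||u'||_L² = 4*sqrt(70)/8505.
Ratio ||u||_L² / ||u'||_L² = sqrt(3)/18.
Sharp Poincaré constant on H^1_0(0, 1/3) is C_P = L/π = 1/(3*π), achieved by sin(3*π·x).
A polynomial bump cannot attain the sharp Poincaré constant (only the first sine eigenfunction does), so the ratio is strictly less than C_P, consistent with ||u||_L² ≤ C_P ||u'||_L².


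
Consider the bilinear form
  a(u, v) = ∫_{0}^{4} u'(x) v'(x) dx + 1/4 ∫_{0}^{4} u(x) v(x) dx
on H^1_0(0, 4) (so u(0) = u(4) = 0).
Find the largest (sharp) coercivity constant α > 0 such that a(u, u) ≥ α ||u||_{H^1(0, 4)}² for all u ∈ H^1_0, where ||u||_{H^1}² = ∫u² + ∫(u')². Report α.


α = (4 + π^2)/(π^2 + 16)

Coercivity of a(·,·) on H^1_0(0, 4) means a(u, u) ≥ α ||u||_{H^1}² for every u ∈ H^1_0.
The interval has length L = 4, and Poincaré/coercivity depend only on L. Here a(u, u) = ∫(u')² + (1/4)·∫u².
Here 0 < c = 1/4 < 1. The condition a(u,u) ≥ α||u||_{H^1}² reads (1−α)∫(u')² ≥ (α−c)∫u². Any admissible α is ≤ 1 (rapidly oscillating u have ∫u²/∫(u')² → 0), and α = 1 would force 0 ≥ (1−c)∫u², impossible since c < 1; so 1−α > 0. By the sharp Poincaré inequality on H^1_0 of an interval of length L, ∫(u')² ≥ (π/L)²∫u² with equality for the first sine mode sin(π(x−x₀)/L) (x₀ the left endpoint), so the inequality holds for all u iff (1−α)(π/L)² ≥ α − c, i.e. α ≤ ((π/L)² + c)/((π/L)² + 1) = (1 + c(L/π)²)/(1 + (L/π)²). With (π/L)² = π^2/16 and c = 1/4, the largest admissible constant is α = ((π/L)² + c)/((π/L)² + 1).
Simplifying, α = (4 + π^2)/(π^2 + 16).


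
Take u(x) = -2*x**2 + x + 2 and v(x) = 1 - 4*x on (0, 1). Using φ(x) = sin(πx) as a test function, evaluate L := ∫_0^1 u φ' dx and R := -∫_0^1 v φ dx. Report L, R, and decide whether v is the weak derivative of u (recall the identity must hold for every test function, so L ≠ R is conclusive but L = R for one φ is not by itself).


LHS = 2/π, RHS = 2/π. Yes, v = u' weakly.

u(x) = -2*x**2 + x + 2, classical derivative u'(x) = 1 - 4*x.
φ(x) = sin(πx), so φ'(x) = π*cos(π*x).
Note φ(0) = φ(1) = 0, so the boundary term u·φ vanishes.
LHS = ∫_0^1 u(x) φ'(x) dx = ∫_0^1 (-2*π*x^2*cos(π*x) + π*x*cos(π*x) + 2*π*cos(π*x)) dx. Term by term:
  ∫_0^1 2*π*cos(π*x) dx = 0;  ∫_0^1 π*x*cos(π*x) dx = -2/π;  ∫_0^1 -2*π*x^2*cos(π*x) dx = 4/π.
Sum: 0 − 2/π + 4/π = 2/π.
So LHS = 2/π.
∫_0^1 v(x) φ(x) dx = ∫_0^1 (-4*x*sin(π*x) + sin(π*x)) dx. Term by term:
  ∫_0^1 -4*x*sin(π*x) dx = -4/π;  ∫_0^1 sin(π*x) dx = 2/π.
Sum: -4/π + 2/π = -2/π.
So RHS = -∫_0^1 v(x) φ(x) dx = 2/π.
LHS = RHS, so the identity holds for this test φ.
Moreover u is smooth here and v(x) = u'(x) = 1 - 4*x pointwise, so the identity holds for every test function. Hence v is the weak derivative of u.


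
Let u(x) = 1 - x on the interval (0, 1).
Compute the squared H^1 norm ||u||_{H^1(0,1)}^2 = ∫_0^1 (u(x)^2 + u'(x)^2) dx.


||u||_{H^1}^2 = 4/3

The H^1 norm (squared) on an interval (0, L) is
  ||u||_{H^1}^2 = ∫_0^L u(x)^2 dx + ∫_0^L u'(x)^2 dx.
Compute u'(x) = -1.
Then u(x)^2 = x**2 - 2*x + 1 and u'(x)^2 = 1.
Integrate each monomial from 0 to 1 using ∫_0^1 c·x^n dx = c·1^(n+1)/(n+1):
  ∫_0^1 u(x)^2 dx = ∫_0^1 (x^2 - 2*x + 1) dx. Term by term:
    ∫_0^1 x^2 dx = 1/3;  ∫_0^1 -2*x dx = -1;  ∫_0^1 1 dx = 1.
  Sum: 1/3 − 1 + 1 = 1/3.
  ∫_0^1 u'(x)^2 dx = ∫_0^1 (1) dx. Term by term:
    ∫_0^1 1 dx = 1.
Adding: ||u||_{H^1}^2 = 1/3 + 1 = 4/3.


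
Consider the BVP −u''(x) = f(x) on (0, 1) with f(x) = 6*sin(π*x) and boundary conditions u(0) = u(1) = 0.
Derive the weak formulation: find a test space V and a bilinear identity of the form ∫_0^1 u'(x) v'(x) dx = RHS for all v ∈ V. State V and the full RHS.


V = H^1_0(0, 1) (so v(0) = v(1) = 0); weak form: ∫_0^1 u'v' dx = ∫_0^1 (6*sin(π*x)) v dx for all v ∈ V.

Multiply both sides by a test function v and integrate from 0 to 1:
  ∫_0^1 −u''(x) v(x) dx = ∫_0^1 f(x) v(x) dx.
Integrate the LHS by parts once:
  ∫_0^1 −u'' v dx = −[u'(x) v(x)]_0^1 + ∫_0^1 u'(x) v'(x) dx.
Thus ∫_0^1 u'(x) v'(x) dx = ∫_0^1 f(x) v(x) dx + [u'(x) v(x)]_0^1.
Choose V so that boundary terms are either known or forced to vanish.
u is Dirichlet: u(0) = u(1) = 0. Let V = H^1_0(0, 1); then v(0) = v(1) = 0, and [u' v]_0^1 = 0.
Weak formulation: find u (satisfying any essential BC) such that ∫_0^1 u'(x) v'(x) dx = ∫_0^1 f v dx for all v ∈ V.
Substituting f(x) = 6*sin(π*x), the right-hand side is ∫_0^1 (6*sin(π*x)) v dx.


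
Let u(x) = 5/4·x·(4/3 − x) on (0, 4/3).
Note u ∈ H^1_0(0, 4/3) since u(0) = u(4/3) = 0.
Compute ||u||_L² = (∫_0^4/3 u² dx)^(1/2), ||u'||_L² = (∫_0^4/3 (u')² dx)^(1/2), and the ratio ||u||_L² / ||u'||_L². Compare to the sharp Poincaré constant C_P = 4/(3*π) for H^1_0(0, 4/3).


||u||_L² / ||u'||_L² = 2*sqrt(10)/15 < C_P = 4/(3*π).

u(x) = 5/4·x·(4/3 − x), so u'(x) = 5/3 - 5*x/2.
u(x) = 5/4·x·(4/3 − x) vanishes at x = 0 and x = 4/3, so u ∈ H^1_0(0, 4/3). Differentiate via the product rule and integrate the resulting polynomials term by term.
  ∫_0^4/3 u² dx = ∫_0^4/3 (25*x^4/16 - 25*x^3/6 + 25*x^2/9) dx. Term by term:
    ∫_0^4/3 25*x^4/16 dx = 320/243;  ∫_0^4/3 -25*x^3/6 dx = -800/243;  ∫_0^4/3 25*x^2/9 dx = 1600/729.
  Sum: 320/243 − 800/243 + 1600/729 = 160/729.
  ∫_0^4/3 (u')² dx = ∫_0^4/3 (25*x^2/4 - 25*x/3 + 25/9) dx. Term by term:
    ∫_0^4/3 25*x^2/4 dx = 400/81;  ∫_0^4/3 -25*x/3 dx = -200/27;  ∫_0^4/3 25/9 dx = 100/27.
  Sum: 400/81 − 200/27 + 100/27 = 100/81.
∫_0^4/3 u² dx = 160/729, so ||u||_L² = 4*sqrt(10)/27.
∫_0^4/3 (u')² dx = 100/81, so ||u'||_L² = 10/9.
Ratio ||u||_L² / ||u'||_L² = 2*sqrt(10)/15.
Sharp Poincaré constant on H^1_0(0, 4/3) is C_P = L/π = 4/(3*π), achieved by sin(3*π/4·x).
A polynomial bump cannot attain the sharp Poincaré constant (only the first sine eigenfunction does), so the ratio is strictly less than C_P, consistent with ||u||_L² ≤ C_P ||u'||_L².


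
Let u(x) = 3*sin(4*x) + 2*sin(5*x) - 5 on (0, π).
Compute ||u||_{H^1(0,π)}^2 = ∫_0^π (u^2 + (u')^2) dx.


||u||_{H^1(0,π)}^2 = -8 + 307*π/2

u'(x) = 12*cos(4*x) + 10*cos(5*x).
Expand u² and (u')² and integrate term by term on (0, π), using: for integers n ≥ 1, ∫_0^π sin²(nx) dx = ∫_0^π cos²(nx) dx = π/2; for n ≠ n', ∫_0^π sin(nx)sin(n'x) dx = ∫_0^π cos(nx)cos(n'x) dx = 0; and by product-to-sum, ∫_0^π sin(nx)cos(n'x) dx = ½∫_0^π [sin((n+n')x) + sin((n−n')x)] dx, which is 0 when n+n' is even and 2n/(n²−n'²) when n+n' is odd (it need not vanish on (0, π)). For the constant mode: ∫_0^π 1 dx = π, ∫_0^π cos(nx) dx = 0, ∫_0^π sin(nx) dx = (1−(−1)^n)/n.
  u² squared terms: (-5)²·∫1 dx = 25·π = 25*π;  (2)²·∫sin(5x)² dx = 4·π/2 = 2*π;  (3)²·∫sin(4x)² dx = 9·π/2 = 9*π/2.
  u² cross terms: 2·(-5)·(2)·∫1·sin(5x) dx = -20·(2/5) = -8;  2·(-5)·(3)·∫1·sin(4x) dx = -30·(0) = 0;  2·(2)·(3)·∫sin(5x)·sin(4x) dx = 12·(0) = 0.
  So ∫_0^π u² dx = 25*π + 2*π + 9*π/2 − 8 + 0 + 0 = -8 + 63*π/2.
  (u')² squared terms: (10)²·∫cos(5x)² dx = 100·π/2 = 50*π;  (12)²·∫cos(4x)² dx = 144·π/2 = 72*π.
  (u')² cross terms: 2·(10)·(12)·∫cos(5x)·cos(4x) dx = 240·(0) = 0.
  So ∫_0^π (u')² dx = 50*π + 72*π + 0 = 122*π.
||u||_{H^1}^2 = (-8 + 63*π/2) + (122*π) = -8 + 307*π/2.


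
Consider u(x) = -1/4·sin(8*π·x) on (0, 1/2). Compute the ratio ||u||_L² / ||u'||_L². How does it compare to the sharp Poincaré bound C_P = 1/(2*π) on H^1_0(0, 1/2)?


||u||_L² / ||u'||_L² = 1/(8*π) < C_P = 1/(2*π).

u(x) = -1/4·sin(8*π·x), so u'(x) = -2*π*cos(8*π*x).
Writing u(x) = A·sin(kπx/L) with A = -1/4 and k = 4, use ∫_0^L sin²(kπx/L) dx = L/2 and ∫_0^L cos²(kπx/L) dx = L/2.
u² = 1/16·sin²(8*π·x) and (u')² = 4*π^2·cos²(8*π·x), and each of sin², cos² integrates to L/2 = 1/4 over (0, 1/2).
∫_0^1/2 u² dx = 1/64, so ||u||_L² = 1/8.
∫_0^1/2 (u')² dx = π^2, so ||u'||_L² = π.
Ratio ||u||_L² / ||u'||_L² = 1/(8*π).
Sharp Poincaré constant on H^1_0(0, 1/2) is C_P = L/π = 1/(2*π), achieved by sin(2*π·x).
This is the k = 4 harmonic; the ratio L/(kπ) is strictly less than C_P = L/π, consistent with the sharp inequality ||u||_L² ≤ C_P ||u'||_L².


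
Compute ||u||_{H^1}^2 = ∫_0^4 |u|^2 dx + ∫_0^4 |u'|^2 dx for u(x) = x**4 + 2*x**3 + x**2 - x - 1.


||u||_{H^1}^2 = 49639784/315

The H^1 norm (squared) on an interval (0, L) is
  ||u||_{H^1}^2 = ∫_0^L u(x)^2 dx + ∫_0^L u'(x)^2 dx.
Compute u'(x) = 4*x**3 + 6*x**2 + 2*x - 1.
Then u(x)^2 = x**8 + 4*x**7 + 6*x**6 + 2*x**5 - 5*x**4 - 6*x**3 - x**2 + 2*x + 1 and u'(x)^2 = 16*x**6 + 48*x**5 + 52*x**4 + 16*x**3 - 8*x**2 - 4*x + 1.
Integrate each monomial from 0 to 4 using ∫_0^4 c·x^n dx = c·4^(n+1)/(n+1):
  ∫_0^4 u(x)^2 dx = ∫_0^4 (x^8 + 4*x^7 + 6*x^6 + 2*x^5 - 5*x^4 - 6*x^3 - x^2 + 2*x + 1) dx. Term by term:
    ∫_0^4 x^8 dx = 262144/9;  ∫_0^4 4*x^7 dx = 32768;  ∫_0^4 6*x^6 dx = 98304/7;
    ∫_0^4 2*x^5 dx = 4096/3;  ∫_0^4 -5*x^4 dx = -1024;  ∫_0^4 -6*x^3 dx = -384;
    ∫_0^4 -x^2 dx = -64/3;  ∫_0^4 2*x dx = 16;  ∫_0^4 1 dx = 4.
  Sum: 262144/9 + 32768 + 98304/7 + 4096/3 − 1024 − 384 − 64/3 + 16 + 4 = 4781356/63.
  ∫_0^4 u'(x)^2 dx = ∫_0^4 (16*x^6 + 48*x^5 + 52*x^4 + 16*x^3 - 8*x^2 - 4*x + 1) dx. Term by term:
    ∫_0^4 16*x^6 dx = 262144/7;  ∫_0^4 48*x^5 dx = 32768;  ∫_0^4 52*x^4 dx = 53248/5;
    ∫_0^4 16*x^3 dx = 1024;  ∫_0^4 -8*x^2 dx = -512/3;  ∫_0^4 -4*x dx = -32;
    ∫_0^4 1 dx = 4.
  Sum: 262144/7 + 32768 + 53248/5 + 1024 − 512/3 − 32 + 4 = 8577668/105.
Adding: ||u||_{H^1}^2 = 4781356/63 + 8577668/105 = 49639784/315.


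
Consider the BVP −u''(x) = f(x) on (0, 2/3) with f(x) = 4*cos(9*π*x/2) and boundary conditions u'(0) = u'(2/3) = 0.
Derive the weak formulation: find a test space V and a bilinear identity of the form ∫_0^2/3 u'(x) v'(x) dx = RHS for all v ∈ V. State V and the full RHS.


V = H^1(0, 2/3) (no boundary constraint on v; u is determined up to an additive constant); weak form: ∫_0^2/3 u'v' dx = ∫_0^2/3 (4*cos(9*π*x/2)) v dx for all v ∈ V.

Multiply both sides by a test function v and integrate from 0 to 2/3:
  ∫_0^2/3 −u''(x) v(x) dx = ∫_0^2/3 f(x) v(x) dx.
Integrate the LHS by parts once:
  ∫_0^2/3 −u'' v dx = −[u'(x) v(x)]_0^2/3 + ∫_0^2/3 u'(x) v'(x) dx.
Thus ∫_0^2/3 u'(x) v'(x) dx = ∫_0^2/3 f(x) v(x) dx + [u'(x) v(x)]_0^2/3.
Choose V so that boundary terms are either known or forced to vanish.
u has homogeneous Neumann: u'(0) = u'(2/3) = 0. So [u' v]_0^2/3 = 0·v(2/3) − 0·v(0) = 0 for any v; take V = H^1(0, 2/3).
Weak formulation: find u (satisfying any essential BC) such that ∫_0^2/3 u'(x) v'(x) dx = ∫_0^2/3 f v dx for all v ∈ V (homogeneous Neumann, so boundary terms vanish).
Substituting f(x) = 4*cos(9*π*x/2), the right-hand side is ∫_0^2/3 (4*cos(9*π*x/2)) v dx.
Compatibility check (pure Neumann): taking v ≡ 1 ∈ V gives 0 = ∫_0^2/3 f dx + (0) − (0), i.e. ∫_0^2/3 f dx must equal u'(0) − u'(2/3) = 0. Indeed ∫_0^2/3 (4*cos(9*π*x/2)) dx = 0, so the data are compatible. The solution is then unique only up to an additive constant (fix it e.g. by requiring ∫_0^2/3 u dx = 0).


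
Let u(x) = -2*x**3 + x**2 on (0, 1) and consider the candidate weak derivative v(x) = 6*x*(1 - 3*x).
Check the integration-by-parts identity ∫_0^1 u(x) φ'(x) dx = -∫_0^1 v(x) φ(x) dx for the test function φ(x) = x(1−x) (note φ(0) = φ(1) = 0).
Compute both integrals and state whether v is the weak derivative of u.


LHS = 2/15, RHS = 2/5. No, v is not the weak derivative of u.

u(x) = -2*x**3 + x**2, classical derivative u'(x) = -6*x**2 + 2*x.
φ(x) = x(1−x), so φ'(x) = 1 - 2*x.
Note φ(0) = φ(1) = 0, so the boundary term u·φ vanishes.
LHS = ∫_0^1 u(x) φ'(x) dx = ∫_0^1 (4*x^4 - 4*x^3 + x^2) dx. Term by term:
  ∫_0^1 4*x^4 dx = 4/5;  ∫_0^1 -4*x^3 dx = -1;  ∫_0^1 x^2 dx = 1/3.
Sum: 4/5 − 1 + 1/3 = 2/15.
So LHS = 2/15.
∫_0^1 v(x) φ(x) dx = ∫_0^1 (18*x^4 - 24*x^3 + 6*x^2) dx. Term by term:
  ∫_0^1 18*x^4 dx = 18/5;  ∫_0^1 -24*x^3 dx = -6;  ∫_0^1 6*x^2 dx = 2.
Sum: 18/5 − 6 + 2 = -2/5.
So RHS = -∫_0^1 v(x) φ(x) dx = 2/5.
LHS − RHS = -4/15 ≠ 0, so the identity fails.
(For a valid weak derivative the identity must hold for EVERY test function, in particular this one. The failure shows v is NOT the weak derivative of u.)
Correct weak derivative would be u'(x) = -6*x**2 + 2*x.


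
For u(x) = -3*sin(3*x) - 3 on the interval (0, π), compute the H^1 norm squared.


||u||_{H^1(0,π)}^2 = 12 + 54*π

u'(x) = -9*cos(3*x).
Expand u² and (u')² and integrate term by term on (0, π), using: for integers n ≥ 1, ∫_0^π sin²(nx) dx = ∫_0^π cos²(nx) dx = π/2; for n ≠ n', ∫_0^π sin(nx)sin(n'x) dx = ∫_0^π cos(nx)cos(n'x) dx = 0; and by product-to-sum, ∫_0^π sin(nx)cos(n'x) dx = ½∫_0^π [sin((n+n')x) + sin((n−n')x)] dx, which is 0 when n+n' is even and 2n/(n²−n'²) when n+n' is odd (it need not vanish on (0, π)). For the constant mode: ∫_0^π 1 dx = π, ∫_0^π cos(nx) dx = 0, ∫_0^π sin(nx) dx = (1−(−1)^n)/n.
  u² squared terms: (-3)²·∫1 dx = 9·π = 9*π;  (-3)²·∫sin(3x)² dx = 9·π/2 = 9*π/2.
  u² cross terms: 2·(-3)·(-3)·∫1·sin(3x) dx = 18·(2/3) = 12.
  So ∫_0^π u² dx = 9*π + 9*π/2 + 12 = 12 + 27*π/2.
  (u')² squared terms: (-9)²·∫cos(3x)² dx = 81·π/2 = 81*π/2.
  So ∫_0^π (u')² dx = 81*π/2.
||u||_{H^1}^2 = (12 + 27*π/2) + (81*π/2) = 12 + 54*π.


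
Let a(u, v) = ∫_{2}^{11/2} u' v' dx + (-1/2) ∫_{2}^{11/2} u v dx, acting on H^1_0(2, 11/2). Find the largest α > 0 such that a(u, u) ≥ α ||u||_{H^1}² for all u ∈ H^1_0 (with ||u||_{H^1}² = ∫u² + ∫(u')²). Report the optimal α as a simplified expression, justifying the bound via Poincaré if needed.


α = (-49 + 8*π^2)/(2*(4*π^2 + 49))

Coercivity of a(·,·) on H^1_0(2, 11/2) means a(u, u) ≥ α ||u||_{H^1}² for every u ∈ H^1_0.
The interval has length L = 7/2, and Poincaré/coercivity depend only on L. Here a(u, u) = ∫(u')² + (-1/2)·∫u².
Here c = -1/2 < 0 with |c| < (π/L)² = 4*π^2/49, so coercivity still holds. The condition a(u,u) ≥ α||u||_{H^1}² reads (1−α)∫(u')² ≥ (α−c)∫u². Any admissible α is ≤ 1 (rapidly oscillating u have ∫u²/∫(u')² → 0), and α = 1 would force 0 ≥ (1−c)∫u², impossible since c < 1; so 1−α > 0. By the sharp Poincaré inequality on H^1_0 of an interval of length L, ∫(u')² ≥ (π/L)²∫u² with equality for the first sine mode sin(π(x−x₀)/L) (x₀ the left endpoint), so the inequality holds for all u iff (1−α)(π/L)² ≥ α − c, i.e. α ≤ ((π/L)² + c)/((π/L)² + 1) = (1 + c(L/π)²)/(1 + (L/π)²). (Direct route, valid since c ≤ 0: Poincaré gives c∫u² ≥ c(L/π)²∫(u')², so a(u,u) ≥ (1 + c(L/π)²)∫(u')², while ||u||_{H^1}² ≤ (1 + (L/π)²)∫(u')²; dividing yields the same α.) With (π/L)² = 4*π^2/49 and c = -1/2, the largest admissible constant is α = ((π/L)² + c)/((π/L)² + 1).
Simplifying, α = (-49 + 8*π^2)/(2*(4*π^2 + 49)).


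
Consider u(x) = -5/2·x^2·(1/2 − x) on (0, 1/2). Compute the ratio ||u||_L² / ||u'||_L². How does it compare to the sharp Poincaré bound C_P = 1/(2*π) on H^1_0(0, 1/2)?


||u||_L² / ||u'||_L² = sqrt(14)/28 < C_P = 1/(2*π).

u(x) = -5/2·x^2·(1/2 − x), so u'(x) = 5*x*(3*x - 1)/2.
u(x) = -5/2·x^2·(1/2 − x) vanishes at x = 0 and x = 1/2, so u ∈ H^1_0(0, 1/2). Differentiate via the product rule and integrate the resulting polynomials term by term.
  ∫_0^1/2 u² dx = ∫_0^1/2 (25*x^6/4 - 25*x^5/4 + 25*x^4/16) dx. Term by term:
    ∫_0^1/2 25*x^6/4 dx = 25/3584;  ∫_0^1/2 -25*x^5/4 dx = -25/1536;  ∫_0^1/2 25*x^4/16 dx = 5/512.
  Sum: 25/3584 − 25/1536 + 5/512 = 5/10752.
  ∫_0^1/2 (u')² dx = ∫_0^1/2 (225*x^4/4 - 75*x^3/2 + 25*x^2/4) dx. Term by term:
    ∫_0^1/2 225*x^4/4 dx = 45/128;  ∫_0^1/2 -75*x^3/2 dx = -75/128;  ∫_0^1/2 25*x^2/4 dx = 25/96.
  Sum: 45/128 − 75/128 + 25/96 = 5/192.
∫_0^1/2 u² dx = 5/10752, so ||u||_L² = sqrt(210)/672.
∫_0^1/2 (u')² dx = 5/192, so ||u'||_L² = sqrt(15)/24.
Ratio ||u||_L² / ||u'||_L² = sqrt(14)/28.
Sharp Poincaré constant on H^1_0(0, 1/2) is C_P = L/π = 1/(2*π), achieved by sin(2*π·x).
A polynomial bump cannot attain the sharp Poincaré constant (only the first sine eigenfunction does), so the ratio is strictly less than C_P, consistent with ||u||_L² ≤ C_P ||u'||_L².


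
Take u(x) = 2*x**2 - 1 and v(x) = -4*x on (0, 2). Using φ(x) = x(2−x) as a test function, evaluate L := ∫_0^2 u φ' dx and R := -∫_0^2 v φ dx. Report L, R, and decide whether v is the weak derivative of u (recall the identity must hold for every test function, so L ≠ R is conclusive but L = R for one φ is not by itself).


LHS = -16/3, RHS = 16/3. No, v is not the weak derivative of u.

u(x) = 2*x**2 - 1, classical derivative u'(x) = 4*x.
φ(x) = x(2−x), so φ'(x) = 2 - 2*x.
Note φ(0) = φ(2) = 0, so the boundary term u·φ vanishes.
LHS = ∫_0^2 u(x) φ'(x) dx = ∫_0^2 (-4*x^3 + 4*x^2 + 2*x - 2) dx. Term by term:
  ∫_0^2 -4*x^3 dx = -16;  ∫_0^2 4*x^2 dx = 32/3;  ∫_0^2 2*x dx = 4;
  ∫_0^2 -2 dx = -4.
Sum: -16 + 32/3 + 4 − 4 = -16/3.
So LHS = -16/3.
∫_0^2 v(x) φ(x) dx = ∫_0^2 (4*x^3 - 8*x^2) dx. Term by term:
  ∫_0^2 4*x^3 dx = 16;  ∫_0^2 -8*x^2 dx = -64/3.
Sum: 16 − 64/3 = -16/3.
So RHS = -∫_0^2 v(x) φ(x) dx = 16/3.
LHS − RHS = -32/3 ≠ 0, so the identity fails.
(For a valid weak derivative the identity must hold for EVERY test function, in particular this one. The failure shows v is NOT the weak derivative of u.)
Correct weak derivative would be u'(x) = 4*x.


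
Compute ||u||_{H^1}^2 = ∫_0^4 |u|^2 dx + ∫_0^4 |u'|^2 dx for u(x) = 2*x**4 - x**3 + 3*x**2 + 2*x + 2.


||u||_{H^1}^2 = 11615648/45

The H^1 norm (squared) on an interval (0, L) is
  ||u||_{H^1}^2 = ∫_0^L u(x)^2 dx + ∫_0^L u'(x)^2 dx.
Compute u'(x) = 8*x**3 - 3*x**2 + 6*x + 2.
Then u(x)^2 = 4*x**8 - 4*x**7 + 13*x**6 + 2*x**5 + 13*x**4 + 8*x**3 + 16*x**2 + 8*x + 4 and u'(x)^2 = 64*x**6 - 48*x**5 + 105*x**4 - 4*x**3 + 24*x**2 + 24*x + 4.
Integrate each monomial from 0 to 4 using ∫_0^4 c·x^n dx = c·4^(n+1)/(n+1):
  ∫_0^4 u(x)^2 dx = ∫_0^4 (4*x^8 - 4*x^7 + 13*x^6 + 2*x^5 + 13*x^4 + 8*x^3 + 16*x^2 + 8*x + 4) dx. Term by term:
    ∫_0^4 4*x^8 dx = 1048576/9;  ∫_0^4 -4*x^7 dx = -32768;  ∫_0^4 13*x^6 dx = 212992/7;
    ∫_0^4 2*x^5 dx = 4096/3;  ∫_0^4 13*x^4 dx = 13312/5;  ∫_0^4 8*x^3 dx = 512;
    ∫_0^4 16*x^2 dx = 1024/3;  ∫_0^4 8*x dx = 64;  ∫_0^4 4 dx = 16.
  Sum: 1048576/9 − 32768 + 212992/7 + 4096/3 + 13312/5 + 512 + 1024/3 + 64 + 16 = 37525616/315.
  ∫_0^4 u'(x)^2 dx = ∫_0^4 (64*x^6 - 48*x^5 + 105*x^4 - 4*x^3 + 24*x^2 + 24*x + 4) dx. Term by term:
    ∫_0^4 64*x^6 dx = 1048576/7;  ∫_0^4 -48*x^5 dx = -32768;  ∫_0^4 105*x^4 dx = 21504;
    ∫_0^4 -4*x^3 dx = -256;  ∫_0^4 24*x^2 dx = 512;  ∫_0^4 24*x dx = 192;
    ∫_0^4 4 dx = 16.
  Sum: 1048576/7 − 32768 + 21504 − 256 + 512 + 192 + 16 = 972976/7.
Adding: ||u||_{H^1}^2 = 37525616/315 + 972976/7 = 11615648/45.


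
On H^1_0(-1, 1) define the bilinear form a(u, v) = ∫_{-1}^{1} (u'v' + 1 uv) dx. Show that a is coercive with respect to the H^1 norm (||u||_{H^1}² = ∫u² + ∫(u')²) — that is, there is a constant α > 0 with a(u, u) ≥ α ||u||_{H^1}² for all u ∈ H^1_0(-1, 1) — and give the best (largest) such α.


α = 1

Coercivity of a(·,·) on H^1_0(-1, 1) means a(u, u) ≥ α ||u||_{H^1}² for every u ∈ H^1_0.
The interval has length L = 2, and Poincaré/coercivity depend only on L. Here a(u, u) = ∫(u')² + (1)·∫u².
Here c = 1 ≥ 1, so a(u,u) = ∫(u')² + c∫u² ≥ ∫(u')² + ∫u² = ||u||_{H^1}², i.e. α = 1 works. No larger α is possible: a(u,u) ≥ α||u||_{H^1}² means (1−α)∫(u')² ≥ (α−c)∫u², and for the modes u_n = sin(nπ(x−x₀)/L) (x₀ the left endpoint) one has ∫u_n²/∫(u_n')² = (L/(nπ))² → 0, so a(u_n,u_n)/||u_n||_{H^1}² → 1. Hence the optimal constant is α = 1.
Therefore α = 1.


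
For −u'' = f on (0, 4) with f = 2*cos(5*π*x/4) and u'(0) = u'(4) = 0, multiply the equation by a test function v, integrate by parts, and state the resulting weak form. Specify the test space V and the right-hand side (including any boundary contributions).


V = H^1(0, 4) (no boundary constraint on v; u is determined up to an additive constant); weak form: ∫_0^4 u'v' dx = ∫_0^4 (2*cos(5*π*x/4)) v dx for all v ∈ V.

Multiply both sides by a test function v and integrate from 0 to 4:
  ∫_0^4 −u''(x) v(x) dx = ∫_0^4 f(x) v(x) dx.
Integrate the LHS by parts once:
  ∫_0^4 −u'' v dx = −[u'(x) v(x)]_0^4 + ∫_0^4 u'(x) v'(x) dx.
Thus ∫_0^4 u'(x) v'(x) dx = ∫_0^4 f(x) v(x) dx + [u'(x) v(x)]_0^4.
Choose V so that boundary terms are either known or forced to vanish.
u has homogeneous Neumann: u'(0) = u'(4) = 0. So [u' v]_0^4 = 0·v(4) − 0·v(0) = 0 for any v; take V = H^1(0, 4).
Weak formulation: find u (satisfying any essential BC) such that ∫_0^4 u'(x) v'(x) dx = ∫_0^4 f v dx for all v ∈ V (homogeneous Neumann, so boundary terms vanish).
Substituting f(x) = 2*cos(5*π*x/4), the right-hand side is ∫_0^4 (2*cos(5*π*x/4)) v dx.
Compatibility check (pure Neumann): taking v ≡ 1 ∈ V gives 0 = ∫_0^4 f dx + (0) − (0), i.e. ∫_0^4 f dx must equal u'(0) − u'(4) = 0. Indeed ∫_0^4 (2*cos(5*π*x/4)) dx = 0, so the data are compatible. The solution is then unique only up to an additive constant (fix it e.g. by requiring ∫_0^4 u dx = 0).


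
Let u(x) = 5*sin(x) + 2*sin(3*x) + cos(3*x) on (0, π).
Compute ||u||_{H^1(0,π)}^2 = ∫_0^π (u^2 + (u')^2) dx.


||u||_{H^1(0,π)}^2 = 50*π

u'(x) = -3*sin(3*x) + 5*cos(x) + 6*cos(3*x).
Expand u² and (u')² and integrate term by term on (0, π), using: for integers n ≥ 1, ∫_0^π sin²(nx) dx = ∫_0^π cos²(nx) dx = π/2; for n ≠ n', ∫_0^π sin(nx)sin(n'x) dx = ∫_0^π cos(nx)cos(n'x) dx = 0; and by product-to-sum, ∫_0^π sin(nx)cos(n'x) dx = ½∫_0^π [sin((n+n')x) + sin((n−n')x)] dx, which is 0 when n+n' is even and 2n/(n²−n'²) when n+n' is odd (it need not vanish on (0, π)).
  u² squared terms: (2)²·∫sin(3x)² dx = 4·π/2 = 2*π;  (5)²·∫sin(x)² dx = 25·π/2 = 25*π/2;  (1)²·∫cos(3x)² dx = 1·π/2 = π/2.
  u² cross terms: 2·(2)·(5)·∫sin(3x)·sin(x) dx = 20·(0) = 0;  2·(2)·(1)·∫sin(3x)·cos(3x) dx = 4·(0) = 0;  2·(5)·(1)·∫sin(x)·cos(3x) dx = 10·(0) = 0.
  So ∫_0^π u² dx = 2*π + 25*π/2 + π/2 + 0 + 0 + 0 = 15*π.
  (u')² squared terms: (-3)²·∫sin(3x)² dx = 9·π/2 = 9*π/2;  (5)²·∫cos(x)² dx = 25·π/2 = 25*π/2;  (6)²·∫cos(3x)² dx = 36·π/2 = 18*π.
  (u')² cross terms: 2·(-3)·(5)·∫sin(3x)·cos(x) dx = -30·(0) = 0;  2·(-3)·(6)·∫sin(3x)·cos(3x) dx = -36·(0) = 0;  2·(5)·(6)·∫cos(x)·cos(3x) dx = 60·(0) = 0.
  So ∫_0^π (u')² dx = 9*π/2 + 25*π/2 + 18*π + 0 + 0 + 0 = 35*π.
||u||_{H^1}^2 = (15*π) + (35*π) = 50*π.


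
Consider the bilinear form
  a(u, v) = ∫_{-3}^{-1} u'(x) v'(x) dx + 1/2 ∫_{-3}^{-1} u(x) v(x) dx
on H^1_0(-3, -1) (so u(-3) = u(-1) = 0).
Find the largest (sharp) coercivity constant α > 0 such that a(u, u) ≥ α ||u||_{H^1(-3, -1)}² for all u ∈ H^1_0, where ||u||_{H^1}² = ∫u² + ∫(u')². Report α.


α = (2 + π^2)/(4 + π^2)

Coercivity of a(·,·) on H^1_0(-3, -1) means a(u, u) ≥ α ||u||_{H^1}² for every u ∈ H^1_0.
The interval has length L = 2, and Poincaré/coercivity depend only on L. Here a(u, u) = ∫(u')² + (1/2)·∫u².
Here 0 < c = 1/2 < 1. The condition a(u,u) ≥ α||u||_{H^1}² reads (1−α)∫(u')² ≥ (α−c)∫u². Any admissible α is ≤ 1 (rapidly oscillating u have ∫u²/∫(u')² → 0), and α = 1 would force 0 ≥ (1−c)∫u², impossible since c < 1; so 1−α > 0. By the sharp Poincaré inequality on H^1_0 of an interval of length L, ∫(u')² ≥ (π/L)²∫u² with equality for the first sine mode sin(π(x−x₀)/L) (x₀ the left endpoint), so the inequality holds for all u iff (1−α)(π/L)² ≥ α − c, i.e. α ≤ ((π/L)² + c)/((π/L)² + 1) = (1 + c(L/π)²)/(1 + (L/π)²). With (π/L)² = π^2/4 and c = 1/2, the largest admissible constant is α = ((π/L)² + c)/((π/L)² + 1).
Simplifying, α = (2 + π^2)/(4 + π^2).


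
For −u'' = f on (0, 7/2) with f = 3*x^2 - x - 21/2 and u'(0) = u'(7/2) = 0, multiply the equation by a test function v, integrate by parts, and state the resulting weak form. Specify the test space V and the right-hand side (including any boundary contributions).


V = H^1(0, 7/2) (no boundary constraint on v; u is determined up to an additive constant); weak form: ∫_0^7/2 u'v' dx = ∫_0^7/2 (3*x^2 - x - 21/2) v dx for all v ∈ V.

Multiply both sides by a test function v and integrate from 0 to 7/2:
  ∫_0^7/2 −u''(x) v(x) dx = ∫_0^7/2 f(x) v(x) dx.
Integrate the LHS by parts once:
  ∫_0^7/2 −u'' v dx = −[u'(x) v(x)]_0^7/2 + ∫_0^7/2 u'(x) v'(x) dx.
Thus ∫_0^7/2 u'(x) v'(x) dx = ∫_0^7/2 f(x) v(x) dx + [u'(x) v(x)]_0^7/2.
Choose V so that boundary terms are either known or forced to vanish.
u has homogeneous Neumann: u'(0) = u'(7/2) = 0. So [u' v]_0^7/2 = 0·v(7/2) − 0·v(0) = 0 for any v; take V = H^1(0, 7/2).
Weak formulation: find u (satisfying any essential BC) such that ∫_0^7/2 u'(x) v'(x) dx = ∫_0^7/2 f v dx for all v ∈ V (homogeneous Neumann, so boundary terms vanish).
Substituting f(x) = 3*x^2 - x - 21/2, the right-hand side is ∫_0^7/2 (3*x^2 - x - 21/2) v dx.
Compatibility check (pure Neumann): taking v ≡ 1 ∈ V gives 0 = ∫_0^7/2 f dx + (0) − (0), i.e. ∫_0^7/2 f dx must equal u'(0) − u'(7/2) = 0. Indeed ∫_0^7/2 (3*x^2 - x - 21/2) dx = 0, so the data are compatible. The solution is then unique only up to an additive constant (fix it e.g. by requiring ∫_0^7/2 u dx = 0).


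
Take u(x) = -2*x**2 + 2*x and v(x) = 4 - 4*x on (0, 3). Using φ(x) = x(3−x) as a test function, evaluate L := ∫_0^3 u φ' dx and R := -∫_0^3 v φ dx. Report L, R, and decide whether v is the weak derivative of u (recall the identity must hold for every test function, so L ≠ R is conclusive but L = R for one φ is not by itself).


LHS = 18, RHS = 9. No, v is not the weak derivative of u.

u(x) = -2*x**2 + 2*x, classical derivative u'(x) = 2 - 4*x.
φ(x) = x(3−x), so φ'(x) = 3 - 2*x.
Note φ(0) = φ(3) = 0, so the boundary term u·φ vanishes.
LHS = ∫_0^3 u(x) φ'(x) dx = ∫_0^3 (4*x^3 - 10*x^2 + 6*x) dx. Term by term:
  ∫_0^3 4*x^3 dx = 81;  ∫_0^3 -10*x^2 dx = -90;  ∫_0^3 6*x dx = 27.
Sum: 81 − 90 + 27 = 18.
So LHS = 18.
∫_0^3 v(x) φ(x) dx = ∫_0^3 (4*x^3 - 16*x^2 + 12*x) dx. Term by term:
  ∫_0^3 4*x^3 dx = 81;  ∫_0^3 -16*x^2 dx = -144;  ∫_0^3 12*x dx = 54.
Sum: 81 − 144 + 54 = -9.
So RHS = -∫_0^3 v(x) φ(x) dx = 9.
LHS − RHS = 9 ≠ 0, so the identity fails.
(For a valid weak derivative the identity must hold for EVERY test function, in particular this one. The failure shows v is NOT the weak derivative of u.)
Correct weak derivative would be u'(x) = 2 - 4*x.


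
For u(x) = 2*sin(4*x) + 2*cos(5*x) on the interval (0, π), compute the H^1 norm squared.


||u||_{H^1(0,π)}^2 = -1664/9 + 86*π

u'(x) = -10*sin(5*x) + 8*cos(4*x).
Expand u² and (u')² and integrate term by term on (0, π), using: for integers n ≥ 1, ∫_0^π sin²(nx) dx = ∫_0^π cos²(nx) dx = π/2; for n ≠ n', ∫_0^π sin(nx)sin(n'x) dx = ∫_0^π cos(nx)cos(n'x) dx = 0; and by product-to-sum, ∫_0^π sin(nx)cos(n'x) dx = ½∫_0^π [sin((n+n')x) + sin((n−n')x)] dx, which is 0 when n+n' is even and 2n/(n²−n'²) when n+n' is odd (it need not vanish on (0, π)).
  u² squared terms: (2)²·∫cos(5x)² dx = 4·π/2 = 2*π;  (2)²·∫sin(4x)² dx = 4·π/2 = 2*π.
  u² cross terms: 2·(2)·(2)·∫cos(5x)·sin(4x) dx = 8·(-8/9) = -64/9.
  So ∫_0^π u² dx = 2*π + 2*π − 64/9 = -64/9 + 4*π.
  (u')² squared terms: (-10)²·∫sin(5x)² dx = 100·π/2 = 50*π;  (8)²·∫cos(4x)² dx = 64·π/2 = 32*π.
  (u')² cross terms: 2·(-10)·(8)·∫sin(5x)·cos(4x) dx = -160·(10/9) = -1600/9.
  So ∫_0^π (u')² dx = 50*π + 32*π − 1600/9 = -1600/9 + 82*π.
||u||_{H^1}^2 = (-64/9 + 4*π) + (-1600/9 + 82*π) = -1664/9 + 86*π.


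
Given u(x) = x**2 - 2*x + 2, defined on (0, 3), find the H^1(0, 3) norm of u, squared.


||u||_{H^1}^2 = 138/5

The H^1 norm (squared) on an interval (0, L) is
  ||u||_{H^1}^2 = ∫_0^L u(x)^2 dx + ∫_0^L u'(x)^2 dx.
Compute u'(x) = 2*x - 2.
Then u(x)^2 = x**4 - 4*x**3 + 8*x**2 - 8*x + 4 and u'(x)^2 = 4*x**2 - 8*x + 4.
Integrate each monomial from 0 to 3 using ∫_0^3 c·x^n dx = c·3^(n+1)/(n+1):
  ∫_0^3 u(x)^2 dx = ∫_0^3 (x^4 - 4*x^3 + 8*x^2 - 8*x + 4) dx. Term by term:
    ∫_0^3 x^4 dx = 243/5;  ∫_0^3 -4*x^3 dx = -81;  ∫_0^3 8*x^2 dx = 72;
    ∫_0^3 -8*x dx = -36;  ∫_0^3 4 dx = 12.
  Sum: 243/5 − 81 + 72 − 36 + 12 = 78/5.
  ∫_0^3 u'(x)^2 dx = ∫_0^3 (4*x^2 - 8*x + 4) dx. Term by term:
    ∫_0^3 4*x^2 dx = 36;  ∫_0^3 -8*x dx = -36;  ∫_0^3 4 dx = 12.
  Sum: 36 − 36 + 12 = 12.
Adding: ||u||_{H^1}^2 = 78/5 + 12 = 138/5.
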